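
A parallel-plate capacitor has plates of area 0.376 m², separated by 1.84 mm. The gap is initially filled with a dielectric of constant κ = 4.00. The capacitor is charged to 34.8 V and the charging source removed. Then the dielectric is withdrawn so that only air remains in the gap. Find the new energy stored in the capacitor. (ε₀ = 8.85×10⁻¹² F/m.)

Initially C₁ = κε₀A/d = 4.00 × 8.85×10⁻¹² × 0.376 / 1.84×10⁻³ = 7.23×10⁻⁹ F.
U₁ = 4.38×10⁻⁶ J.
Isolated ⇒ Q is held fixed. C₂ = 0.250 C₁ and U = Q²/(2C), so U₂/U₁ = C₁/C₂ = 4.00.
U₂ = 4.00 × 4.38×10⁻⁶ = 1.75×10⁻⁵ J.

17.5 μJ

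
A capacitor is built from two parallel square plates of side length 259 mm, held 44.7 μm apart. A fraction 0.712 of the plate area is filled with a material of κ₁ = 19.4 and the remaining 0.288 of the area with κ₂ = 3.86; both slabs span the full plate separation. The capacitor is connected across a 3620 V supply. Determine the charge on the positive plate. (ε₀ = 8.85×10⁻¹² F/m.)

Q ≈ 0.718 mC

A = (259 mm)² = 6.71×10⁻² m².
Side-by-side slabs ⇒ two capacitors in parallel, each spanning the full gap.
C₁ = κ₁ε₀A₁/d = 19.4 × 8.85×10⁻¹² × 4.78×10⁻² / 4.47×10⁻⁵ = 1.83×10⁻⁷ F.
C₂ = κ₂ε₀A₂/d = 3.86 × 8.85×10⁻¹² × 1.93×10⁻² / 4.47×10⁻⁵ = 1.48×10⁻⁸ F.
C = C₁ + C₂ = 1.98×10⁻⁷ F.
Q = CV = 1.98×10⁻⁷ × 3620 = 7.18×10⁻⁴ C.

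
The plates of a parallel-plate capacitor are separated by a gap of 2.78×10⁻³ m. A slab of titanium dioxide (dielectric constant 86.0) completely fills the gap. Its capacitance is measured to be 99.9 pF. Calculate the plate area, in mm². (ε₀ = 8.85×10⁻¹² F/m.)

A = Cd/(κε₀) = 9.99×10⁻¹¹ × 2.78×10⁻³ / (86.0 × 8.85×10⁻¹²) = 3.65×10⁻⁴ m².

A ≈ 365 mm²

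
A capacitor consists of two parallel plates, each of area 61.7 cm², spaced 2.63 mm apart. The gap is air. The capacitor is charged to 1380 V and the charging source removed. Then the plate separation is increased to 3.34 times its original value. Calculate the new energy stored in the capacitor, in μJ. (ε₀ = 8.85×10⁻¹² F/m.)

U ≈ 66.0 μJ

A = 61.7 cm² = 6.17×10⁻³ m².
Initially C₁ = ε₀A/d = 8.85×10⁻¹² × 6.17×10⁻³ / 2.63×10⁻³ = 2.08×10⁻¹¹ F.
U₁ = 1.98×10⁻⁵ J.
Isolated ⇒ Q is held fixed. C₂ = 0.299 C₁ and U = Q²/(2C), so U₂/U₁ = C₁/C₂ = 3.34.
U₂ = 3.34 × 1.98×10⁻⁵ = 6.60×10⁻⁵ J.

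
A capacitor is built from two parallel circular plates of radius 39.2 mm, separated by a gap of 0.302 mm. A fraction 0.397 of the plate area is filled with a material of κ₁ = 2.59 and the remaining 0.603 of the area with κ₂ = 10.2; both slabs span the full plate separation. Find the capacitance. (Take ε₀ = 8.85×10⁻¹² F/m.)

1.02 nF

A = π(39.2 mm)² = 4.83×10⁻³ m².
Side-by-side slabs ⇒ two capacitors in parallel, each spanning the full gap.
C₁ = κ₁ε₀A₁/d = 2.59 × 8.85×10⁻¹² × 1.92×10⁻³ / 3.02×10⁻⁴ = 1.45×10⁻¹⁰ F.
C₂ = κ₂ε₀A₂/d = 10.2 × 8.85×10⁻¹² × 2.91×10⁻³ / 3.02×10⁻⁴ = 8.70×10⁻¹⁰ F.
C = C₁ + C₂ = 1.02×10⁻⁹ F.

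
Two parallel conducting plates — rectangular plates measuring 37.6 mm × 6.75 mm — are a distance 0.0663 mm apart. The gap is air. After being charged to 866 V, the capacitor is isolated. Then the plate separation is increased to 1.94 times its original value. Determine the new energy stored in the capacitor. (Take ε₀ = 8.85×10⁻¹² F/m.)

A = 37.6 × 6.75 mm² = 2.54×10⁻⁴ m².
Initially C₁ = ε₀A/d = 8.85×10⁻¹² × 2.54×10⁻⁴ / 6.63×10⁻⁵ = 3.39×10⁻¹¹ F.
U₁ = 1.27×10⁻⁵ J.
Isolated ⇒ Q is held fixed. C₂ = 0.515 C₁ and U = Q²/(2C), so U₂/U₁ = C₁/C₂ = 1.94.
U₂ = 1.94 × 1.27×10⁻⁵ = 2.46×10⁻⁵ J.

U ≈ 24.6 μJ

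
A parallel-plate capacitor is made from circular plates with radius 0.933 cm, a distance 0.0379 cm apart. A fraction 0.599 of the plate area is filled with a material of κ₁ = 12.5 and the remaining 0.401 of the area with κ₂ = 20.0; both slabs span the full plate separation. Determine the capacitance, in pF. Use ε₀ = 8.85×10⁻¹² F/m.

C ≈ 99.0 pF

A = π(0.933 cm)² = 2.73×10⁻⁴ m².
Side-by-side slabs ⇒ two capacitors in parallel, each spanning the full gap.
C₁ = κ₁ε₀A₁/d = 12.5 × 8.85×10⁻¹² × 1.64×10⁻⁴ / 3.79×10⁻⁴ = 4.78×10⁻¹¹ F.
C₂ = κ₂ε₀A₂/d = 20.0 × 8.85×10⁻¹² × 1.10×10⁻⁴ / 3.79×10⁻⁴ = 5.12×10⁻¹¹ F.
C = C₁ + C₂ = 9.90×10⁻¹¹ F.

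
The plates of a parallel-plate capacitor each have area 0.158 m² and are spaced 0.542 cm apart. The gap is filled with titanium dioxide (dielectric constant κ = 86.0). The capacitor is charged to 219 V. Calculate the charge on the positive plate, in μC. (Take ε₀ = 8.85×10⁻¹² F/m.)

Q ≈ 4.86 μC

C = κε₀A/d = 86.0 × 8.85×10⁻¹² × 0.158 / 5.42×10⁻³ = 2.22×10⁻⁸ F.
Q = CV = 2.22×10⁻⁸ × 219 = 4.86×10⁻⁶ C.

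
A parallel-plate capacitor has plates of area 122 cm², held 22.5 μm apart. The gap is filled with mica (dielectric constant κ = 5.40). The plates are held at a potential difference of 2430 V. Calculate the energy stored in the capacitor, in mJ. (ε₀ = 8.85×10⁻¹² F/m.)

A = 122 cm² = 1.22×10⁻² m².
C = κε₀A/d = 5.40 × 8.85×10⁻¹² × 1.22×10⁻² / 2.25×10⁻⁵ = 2.59×10⁻⁸ F.
U = ½CV² = ½ × 2.59×10⁻⁸ × (2430)² = 7.65×10⁻² J.

U ≈ 76.5 mJ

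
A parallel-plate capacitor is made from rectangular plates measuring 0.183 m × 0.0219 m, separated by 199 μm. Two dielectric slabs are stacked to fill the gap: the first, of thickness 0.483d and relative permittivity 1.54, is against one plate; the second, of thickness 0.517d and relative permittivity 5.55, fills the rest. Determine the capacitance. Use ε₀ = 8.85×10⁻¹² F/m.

A = 0.183 × 0.0219 m² = 4.01×10⁻³ m².
Stacked slabs ⇒ two capacitors in series, each with the full plate area.
C₁ = κ₁ε₀A/d₁ = 1.54 × 8.85×10⁻¹² × 4.01×10⁻³ / 9.61×10⁻⁵ = 5.68×10⁻¹⁰ F.
C₂ = κ₂ε₀A/d₂ = 5.55 × 8.85×10⁻¹² × 4.01×10⁻³ / 1.03×10⁻⁴ = 1.91×10⁻⁹ F.
C = (1/C₁ + 1/C₂)⁻¹ = 4.38×10⁻¹⁰ F.

438 pF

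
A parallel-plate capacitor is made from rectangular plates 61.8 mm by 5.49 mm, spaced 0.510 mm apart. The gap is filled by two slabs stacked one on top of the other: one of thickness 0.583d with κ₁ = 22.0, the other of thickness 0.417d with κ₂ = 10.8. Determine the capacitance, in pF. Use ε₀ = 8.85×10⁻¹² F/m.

C ≈ 90.4 pF

A = 61.8 × 5.49 mm² = 3.39×10⁻⁴ m².
Stacked slabs ⇒ two capacitors in series, each with the full plate area.
C₁ = κ₁ε₀A/d₁ = 22.0 × 8.85×10⁻¹² × 3.39×10⁻⁴ / 2.97×10⁻⁴ = 2.22×10⁻¹⁰ F.
C₂ = κ₂ε₀A/d₂ = 10.8 × 8.85×10⁻¹² × 3.39×10⁻⁴ / 2.13×10⁻⁴ = 1.52×10⁻¹⁰ F.
C = (1/C₁ + 1/C₂)⁻¹ = 9.04×10⁻¹¹ F.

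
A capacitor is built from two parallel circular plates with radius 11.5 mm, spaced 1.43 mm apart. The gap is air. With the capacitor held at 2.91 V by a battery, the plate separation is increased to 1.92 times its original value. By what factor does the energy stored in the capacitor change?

Battery connected ⇒ V is held fixed.
C₂ = 0.521 C₁ and U = ½CV², so U₂/U₁ = C₂/C₁ = 0.521.

U₂/U₁ ≈ 0.521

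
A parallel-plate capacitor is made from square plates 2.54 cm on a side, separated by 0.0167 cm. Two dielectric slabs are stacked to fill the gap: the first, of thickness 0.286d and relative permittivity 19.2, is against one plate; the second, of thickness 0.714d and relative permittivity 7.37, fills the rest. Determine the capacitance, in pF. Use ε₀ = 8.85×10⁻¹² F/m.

306 pF

A = (2.54 cm)² = 6.45×10⁻⁴ m².
Stacked slabs ⇒ two capacitors in series, each with the full plate area.
C₁ = κ₁ε₀A/d₁ = 19.2 × 8.85×10⁻¹² × 6.45×10⁻⁴ / 4.78×10⁻⁵ = 2.30×10⁻⁹ F.
C₂ = κ₂ε₀A/d₂ = 7.37 × 8.85×10⁻¹² × 6.45×10⁻⁴ / 1.19×10⁻⁴ = 3.53×10⁻¹⁰ F.
C = (1/C₁ + 1/C₂)⁻¹ = 3.06×10⁻¹⁰ F.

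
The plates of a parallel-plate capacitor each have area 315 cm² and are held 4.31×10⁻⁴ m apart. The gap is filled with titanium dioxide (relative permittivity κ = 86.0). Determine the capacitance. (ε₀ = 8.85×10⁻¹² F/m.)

C ≈ 55.6 nF

A = 315 cm² = 3.15×10⁻² m².
C = κε₀A/d = 86.0 × 8.85×10⁻¹² × 3.15×10⁻² / 4.31×10⁻⁴ = 5.56×10⁻⁸ F.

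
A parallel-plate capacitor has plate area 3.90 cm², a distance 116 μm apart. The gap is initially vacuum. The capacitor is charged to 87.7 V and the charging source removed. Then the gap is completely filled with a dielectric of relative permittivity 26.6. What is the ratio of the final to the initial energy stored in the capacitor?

U₂/U₁ ≈ 0.0376

Isolated ⇒ Q is held fixed.
C₂ = 26.6 C₁ and U = Q²/(2C), so U₂/U₁ = C₁/C₂ = 0.0376.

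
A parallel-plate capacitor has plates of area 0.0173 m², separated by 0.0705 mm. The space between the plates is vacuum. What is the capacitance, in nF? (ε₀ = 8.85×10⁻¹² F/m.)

2.17 nF

C = ε₀A/d = 8.85×10⁻¹² × 1.73×10⁻² / 7.05×10⁻⁵ = 2.17×10⁻⁹ F.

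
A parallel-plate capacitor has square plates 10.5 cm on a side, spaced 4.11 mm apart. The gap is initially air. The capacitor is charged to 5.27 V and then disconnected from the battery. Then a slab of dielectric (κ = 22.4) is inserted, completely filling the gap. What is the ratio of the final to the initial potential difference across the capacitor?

Isolated ⇒ Q is held fixed.
C₂ = 22.4 C₁ and V = Q/C, so V₂/V₁ = C₁/C₂ = 0.0446.

0.0446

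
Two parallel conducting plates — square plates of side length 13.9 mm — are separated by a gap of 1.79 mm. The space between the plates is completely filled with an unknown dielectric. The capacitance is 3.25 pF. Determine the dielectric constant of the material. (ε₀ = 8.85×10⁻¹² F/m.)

κ ≈ 3.40

A = (13.9 mm)² = 1.93×10⁻⁴ m².
κ = Cd/(ε₀A) = 3.25×10⁻¹² × 1.79×10⁻³ / (8.85×10⁻¹² × 1.93×10⁻⁴) = 3.40.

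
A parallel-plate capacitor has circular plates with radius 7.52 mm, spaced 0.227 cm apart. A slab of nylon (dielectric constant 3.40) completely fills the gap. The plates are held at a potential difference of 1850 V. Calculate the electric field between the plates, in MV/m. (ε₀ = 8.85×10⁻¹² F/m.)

0.815 MV/m

E = V/d = 1850 / 2.27×10⁻³ = 8.15×10⁵ V/m.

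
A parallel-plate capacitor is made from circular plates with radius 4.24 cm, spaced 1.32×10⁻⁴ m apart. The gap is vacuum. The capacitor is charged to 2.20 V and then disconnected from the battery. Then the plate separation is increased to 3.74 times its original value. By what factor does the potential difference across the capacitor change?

Isolated ⇒ Q is held fixed.
C₂ = 0.267 C₁ and V = Q/C, so V₂/V₁ = C₁/C₂ = 3.74.

3.74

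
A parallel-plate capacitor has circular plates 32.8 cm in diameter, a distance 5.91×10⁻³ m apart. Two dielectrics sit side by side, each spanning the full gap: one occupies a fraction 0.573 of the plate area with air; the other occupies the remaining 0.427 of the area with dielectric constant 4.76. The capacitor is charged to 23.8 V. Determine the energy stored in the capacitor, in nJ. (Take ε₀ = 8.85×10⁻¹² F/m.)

93.4 nJ

A = π(32.8/2 cm)² = 8.45×10⁻² m².
Side-by-side slabs ⇒ two capacitors in parallel, each spanning the full gap.
C₁ = κ₁ε₀A₁/d = 1.00 × 8.85×10⁻¹² × 4.84×10⁻² / 5.91×10⁻³ = 7.25×10⁻¹¹ F.
C₂ = κ₂ε₀A₂/d = 4.76 × 8.85×10⁻¹² × 3.61×10⁻² / 5.91×10⁻³ = 2.57×10⁻¹⁰ F.
C = C₁ + C₂ = 3.30×10⁻¹⁰ F.
U = ½CV² = ½ × 3.30×10⁻¹⁰ × (23.8)² = 9.34×10⁻⁸ J.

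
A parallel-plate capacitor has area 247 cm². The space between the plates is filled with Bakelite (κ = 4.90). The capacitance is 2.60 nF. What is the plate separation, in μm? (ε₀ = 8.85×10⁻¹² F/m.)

412 μm

A = 247 cm² = 2.47×10⁻² m².
d = κε₀A/C = 4.90 × 8.85×10⁻¹² × 2.47×10⁻² / 2.60×10⁻⁹ = 4.12×10⁻⁴ m.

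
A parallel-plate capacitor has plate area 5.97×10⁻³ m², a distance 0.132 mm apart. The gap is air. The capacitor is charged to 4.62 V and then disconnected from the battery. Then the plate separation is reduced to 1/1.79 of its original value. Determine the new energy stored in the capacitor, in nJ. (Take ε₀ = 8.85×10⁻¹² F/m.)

U ≈ 2.39 nJ

Initially C₁ = ε₀A/d = 8.85×10⁻¹² × 5.97×10⁻³ / 1.32×10⁻⁴ = 4.00×10⁻¹⁰ F.
U₁ = 4.27×10⁻⁹ J.
Isolated ⇒ Q is held fixed. C₂ = 1.79 C₁ and U = Q²/(2C), so U₂/U₁ = C₁/C₂ = 0.559.
U₂ = 0.559 × 4.27×10⁻⁹ = 2.39×10⁻⁹ J.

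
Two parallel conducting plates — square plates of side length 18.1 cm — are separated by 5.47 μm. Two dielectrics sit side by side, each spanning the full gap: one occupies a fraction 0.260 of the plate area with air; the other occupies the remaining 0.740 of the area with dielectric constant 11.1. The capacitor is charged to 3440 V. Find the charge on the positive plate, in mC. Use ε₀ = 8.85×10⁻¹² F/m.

1.55 mC

A = (18.1 cm)² = 3.28×10⁻² m².
Side-by-side slabs ⇒ two capacitors in parallel, each spanning the full gap.
C₁ = κ₁ε₀A₁/d = 1.00 × 8.85×10⁻¹² × 8.52×10⁻³ / 5.47×10⁻⁶ = 1.38×10⁻⁸ F.
C₂ = κ₂ε₀A₂/d = 11.1 × 8.85×10⁻¹² × 2.42×10⁻² / 5.47×10⁻⁶ = 4.35×10⁻⁷ F.
C = C₁ + C₂ = 4.49×10⁻⁷ F.
Q = CV = 4.49×10⁻⁷ × 3440 = 1.55×10⁻³ C.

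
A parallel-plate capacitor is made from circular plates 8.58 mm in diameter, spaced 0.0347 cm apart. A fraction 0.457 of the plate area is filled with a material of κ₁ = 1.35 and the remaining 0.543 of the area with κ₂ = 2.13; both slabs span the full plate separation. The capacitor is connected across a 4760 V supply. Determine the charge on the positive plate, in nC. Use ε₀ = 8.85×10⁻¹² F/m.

Q ≈ 12.4 nC

A = π(8.58/2 mm)² = 5.78×10⁻⁵ m².
Side-by-side slabs ⇒ two capacitors in parallel, each spanning the full gap.
C₁ = κ₁ε₀A₁/d = 1.35 × 8.85×10⁻¹² × 2.64×10⁻⁵ / 3.47×10⁻⁴ = 9.10×10⁻¹³ F.
C₂ = κ₂ε₀A₂/d = 2.13 × 8.85×10⁻¹² × 3.14×10⁻⁵ / 3.47×10⁻⁴ = 1.71×10⁻¹² F.
C = C₁ + C₂ = 2.62×10⁻¹² F.
Q = CV = 2.62×10⁻¹² × 4760 = 1.24×10⁻⁸ C.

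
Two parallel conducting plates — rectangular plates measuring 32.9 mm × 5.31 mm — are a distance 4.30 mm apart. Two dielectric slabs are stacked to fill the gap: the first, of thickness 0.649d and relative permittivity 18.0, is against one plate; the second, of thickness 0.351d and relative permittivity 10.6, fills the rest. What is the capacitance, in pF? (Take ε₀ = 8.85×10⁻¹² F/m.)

A = 32.9 × 5.31 mm² = 1.75×10⁻⁴ m².
Stacked slabs ⇒ two capacitors in series, each with the full plate area.
C₁ = κ₁ε₀A/d₁ = 18.0 × 8.85×10⁻¹² × 1.75×10⁻⁴ / 2.79×10⁻³ = 9.97×10⁻¹² F.
C₂ = κ₂ε₀A/d₂ = 10.6 × 8.85×10⁻¹² × 1.75×10⁻⁴ / 1.51×10⁻³ = 1.09×10⁻¹¹ F.
C = (1/C₁ + 1/C₂)⁻¹ = 5.20×10⁻¹² F.

5.20 pF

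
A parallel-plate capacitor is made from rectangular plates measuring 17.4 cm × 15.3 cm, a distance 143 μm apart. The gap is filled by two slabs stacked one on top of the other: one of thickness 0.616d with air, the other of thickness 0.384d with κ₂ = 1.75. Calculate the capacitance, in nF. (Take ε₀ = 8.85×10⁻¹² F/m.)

A = 17.4 × 15.3 cm² = 2.66×10⁻² m².
Stacked slabs ⇒ two capacitors in series, each with the full plate area.
C₁ = κ₁ε₀A/d₁ = 1.00 × 8.85×10⁻¹² × 2.66×10⁻² / 8.81×10⁻⁵ = 2.67×10⁻⁹ F.
C₂ = κ₂ε₀A/d₂ = 1.75 × 8.85×10⁻¹² × 2.66×10⁻² / 5.49×10⁻⁵ = 7.51×10⁻⁹ F.
C = (1/C₁ + 1/C₂)⁻¹ = 1.97×10⁻⁹ F.

1.97 nF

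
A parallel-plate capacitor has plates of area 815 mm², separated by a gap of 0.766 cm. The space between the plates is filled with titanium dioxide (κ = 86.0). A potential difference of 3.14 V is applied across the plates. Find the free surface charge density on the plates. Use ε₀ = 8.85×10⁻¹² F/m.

σ ≈ 312 nC/m²

A = 815 mm² = 8.15×10⁻⁴ m².
C = κε₀A/d = 86.0 × 8.85×10⁻¹² × 8.15×10⁻⁴ / 7.66×10⁻³ = 8.10×10⁻¹¹ F.
σ = Q/A = CV/A = 8.10×10⁻¹¹ × 3.14 / 8.15×10⁻⁴ = 3.12×10⁻⁷ C/m².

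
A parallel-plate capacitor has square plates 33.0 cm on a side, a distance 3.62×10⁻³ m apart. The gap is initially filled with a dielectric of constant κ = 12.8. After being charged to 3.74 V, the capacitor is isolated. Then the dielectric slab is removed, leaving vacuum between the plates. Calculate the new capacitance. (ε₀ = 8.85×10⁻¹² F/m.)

A = (33.0 cm)² = 0.109 m².
Initially C₁ = κε₀A/d = 12.8 × 8.85×10⁻¹² × 0.109 / 3.62×10⁻³ = 3.41×10⁻⁹ F.
C = κε₀A/d scales with κ, so C₂/C₁ = 1/κ = 1/12.8 = 0.0781.
C₂ = 0.0781 × 3.41×10⁻⁹ = 2.66×10⁻¹⁰ F.

C ≈ 266 pF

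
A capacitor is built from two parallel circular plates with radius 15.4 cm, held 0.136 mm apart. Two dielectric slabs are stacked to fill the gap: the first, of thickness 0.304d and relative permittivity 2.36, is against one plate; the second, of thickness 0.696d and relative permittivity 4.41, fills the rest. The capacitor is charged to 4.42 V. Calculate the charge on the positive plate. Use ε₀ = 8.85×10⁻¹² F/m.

A = π(15.4 cm)² = 7.45×10⁻² m².
Stacked slabs ⇒ two capacitors in series, each with the full plate area.
C₁ = κ₁ε₀A/d₁ = 2.36 × 8.85×10⁻¹² × 7.45×10⁻² / 4.13×10⁻⁵ = 3.76×10⁻⁸ F.
C₂ = κ₂ε₀A/d₂ = 4.41 × 8.85×10⁻¹² × 7.45×10⁻² / 9.47×10⁻⁵ = 3.07×10⁻⁸ F.
C = (1/C₁ + 1/C₂)⁻¹ = 1.69×10⁻⁸ F.
Q = CV = 1.69×10⁻⁸ × 4.42 = 7.48×10⁻⁸ C.

Q ≈ 74.8 nC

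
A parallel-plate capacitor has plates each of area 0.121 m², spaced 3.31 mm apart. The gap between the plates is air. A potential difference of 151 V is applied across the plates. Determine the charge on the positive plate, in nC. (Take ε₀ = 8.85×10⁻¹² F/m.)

Q ≈ 48.9 nC

C = ε₀A/d = 8.85×10⁻¹² × 0.121 / 3.31×10⁻³ = 3.24×10⁻¹⁰ F.
Q = CV = 3.24×10⁻¹⁰ × 151 = 4.89×10⁻⁸ C.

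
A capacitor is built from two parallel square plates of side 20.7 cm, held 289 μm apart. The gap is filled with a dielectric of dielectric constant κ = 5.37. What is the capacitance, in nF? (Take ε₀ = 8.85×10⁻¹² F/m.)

A = (20.7 cm)² = 4.28×10⁻² m².
C = κε₀A/d = 5.37 × 8.85×10⁻¹² × 4.28×10⁻² / 2.89×10⁻⁴ = 7.05×10⁻⁹ F.

C ≈ 7.05 nF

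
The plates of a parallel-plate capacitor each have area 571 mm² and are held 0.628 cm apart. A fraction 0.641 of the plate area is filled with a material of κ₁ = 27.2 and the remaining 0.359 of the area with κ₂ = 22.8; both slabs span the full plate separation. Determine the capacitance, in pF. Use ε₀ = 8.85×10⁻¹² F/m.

20.6 pF

A = 571 mm² = 5.71×10⁻⁴ m².
Side-by-side slabs ⇒ two capacitors in parallel, each spanning the full gap.
C₁ = κ₁ε₀A₁/d = 27.2 × 8.85×10⁻¹² × 3.66×10⁻⁴ / 6.28×10⁻³ = 1.40×10⁻¹¹ F.
C₂ = κ₂ε₀A₂/d = 22.8 × 8.85×10⁻¹² × 2.05×10⁻⁴ / 6.28×10⁻³ = 6.59×10⁻¹² F.
C = C₁ + C₂ = 2.06×10⁻¹¹ F.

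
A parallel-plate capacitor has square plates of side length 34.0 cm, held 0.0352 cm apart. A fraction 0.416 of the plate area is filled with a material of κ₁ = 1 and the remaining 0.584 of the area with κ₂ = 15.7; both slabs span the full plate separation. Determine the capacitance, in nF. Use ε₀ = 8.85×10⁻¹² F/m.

A = (34.0 cm)² = 0.116 m².
Side-by-side slabs ⇒ two capacitors in parallel, each spanning the full gap.
C₁ = κ₁ε₀A₁/d = 1.00 × 8.85×10⁻¹² × 4.81×10⁻² / 3.52×10⁻⁴ = 1.21×10⁻⁹ F.
C₂ = κ₂ε₀A₂/d = 15.7 × 8.85×10⁻¹² × 6.75×10⁻² / 3.52×10⁻⁴ = 2.66×10⁻⁸ F.
C = C₁ + C₂ = 2.79×10⁻⁸ F.

C ≈ 27.9 nF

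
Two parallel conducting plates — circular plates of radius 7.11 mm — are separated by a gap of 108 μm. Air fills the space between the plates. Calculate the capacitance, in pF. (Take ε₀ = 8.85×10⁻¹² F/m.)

13.0 pF

A = π(7.11 mm)² = 1.59×10⁻⁴ m².
C = ε₀A/d = 8.85×10⁻¹² × 1.59×10⁻⁴ / 1.08×10⁻⁴ = 1.30×10⁻¹¹ F.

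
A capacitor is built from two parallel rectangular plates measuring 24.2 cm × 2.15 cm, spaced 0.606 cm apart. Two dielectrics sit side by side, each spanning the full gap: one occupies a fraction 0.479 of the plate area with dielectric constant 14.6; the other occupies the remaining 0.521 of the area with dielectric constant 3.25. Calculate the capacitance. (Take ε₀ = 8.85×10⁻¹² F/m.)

A = 24.2 × 2.15 cm² = 5.20×10⁻³ m².
Side-by-side slabs ⇒ two capacitors in parallel, each spanning the full gap.
C₁ = κ₁ε₀A₁/d = 14.6 × 8.85×10⁻¹² × 2.49×10⁻³ / 6.06×10⁻³ = 5.31×10⁻¹¹ F.
C₂ = κ₂ε₀A₂/d = 3.25 × 8.85×10⁻¹² × 2.71×10⁻³ / 6.06×10⁻³ = 1.29×10⁻¹¹ F.
C = C₁ + C₂ = 6.60×10⁻¹¹ F.

C ≈ 66.0 pF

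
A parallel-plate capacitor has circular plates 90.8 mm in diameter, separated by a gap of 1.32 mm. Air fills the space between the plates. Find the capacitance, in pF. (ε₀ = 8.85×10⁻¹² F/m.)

A = π(90.8/2 mm)² = 6.48×10⁻³ m².
C = ε₀A/d = 8.85×10⁻¹² × 6.48×10⁻³ / 1.32×10⁻³ = 4.34×10⁻¹¹ F.

43.4 pF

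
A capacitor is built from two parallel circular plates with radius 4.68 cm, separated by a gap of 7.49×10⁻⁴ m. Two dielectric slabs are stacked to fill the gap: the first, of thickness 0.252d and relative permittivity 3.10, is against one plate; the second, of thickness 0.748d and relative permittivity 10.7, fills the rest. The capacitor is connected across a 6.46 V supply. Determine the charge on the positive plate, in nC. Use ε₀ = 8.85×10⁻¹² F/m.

A = π(4.68 cm)² = 6.88×10⁻³ m².
Stacked slabs ⇒ two capacitors in series, each with the full plate area.
C₁ = κ₁ε₀A/d₁ = 3.10 × 8.85×10⁻¹² × 6.88×10⁻³ / 1.89×10⁻⁴ = 1.00×10⁻⁹ F.
C₂ = κ₂ε₀A/d₂ = 10.7 × 8.85×10⁻¹² × 6.88×10⁻³ / 5.60×10⁻⁴ = 1.16×10⁻⁹ F.
C = (1/C₁ + 1/C₂)⁻¹ = 5.38×10⁻¹⁰ F.
Q = CV = 5.38×10⁻¹⁰ × 6.46 = 3.47×10⁻⁹ C.

Q ≈ 3.47 nC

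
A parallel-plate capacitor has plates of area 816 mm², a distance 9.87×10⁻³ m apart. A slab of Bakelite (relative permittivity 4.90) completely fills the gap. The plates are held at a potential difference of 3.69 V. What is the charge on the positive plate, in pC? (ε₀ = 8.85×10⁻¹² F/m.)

13.2 pC

A = 816 mm² = 8.16×10⁻⁴ m².
C = κε₀A/d = 4.90 × 8.85×10⁻¹² × 8.16×10⁻⁴ / 9.87×10⁻³ = 3.59×10⁻¹² F.
Q = CV = 3.59×10⁻¹² × 3.69 = 1.32×10⁻¹¹ C.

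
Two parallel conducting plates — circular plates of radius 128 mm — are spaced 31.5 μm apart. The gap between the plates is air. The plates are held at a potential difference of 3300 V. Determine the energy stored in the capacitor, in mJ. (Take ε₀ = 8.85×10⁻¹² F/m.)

U ≈ 78.7 mJ

A = π(128 mm)² = 5.15×10⁻² m².
C = ε₀A/d = 8.85×10⁻¹² × 5.15×10⁻² / 3.15×10⁻⁵ = 1.45×10⁻⁸ F.
U = ½CV² = ½ × 1.45×10⁻⁸ × (3300)² = 7.87×10⁻² J.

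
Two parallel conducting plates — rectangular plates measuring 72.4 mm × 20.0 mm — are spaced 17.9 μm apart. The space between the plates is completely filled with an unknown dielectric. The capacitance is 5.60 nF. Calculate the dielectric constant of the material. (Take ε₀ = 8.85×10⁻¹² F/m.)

A = 72.4 × 20.0 mm² = 1.45×10⁻³ m².
κ = Cd/(ε₀A) = 5.60×10⁻⁹ × 1.79×10⁻⁵ / (8.85×10⁻¹² × 1.45×10⁻³) = 7.82.

κ ≈ 7.82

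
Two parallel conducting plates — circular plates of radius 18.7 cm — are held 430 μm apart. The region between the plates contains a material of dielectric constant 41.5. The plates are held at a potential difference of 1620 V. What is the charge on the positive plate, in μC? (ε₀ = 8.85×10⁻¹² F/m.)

A = π(18.7 cm)² = 0.110 m².
C = κε₀A/d = 41.5 × 8.85×10⁻¹² × 0.110 / 4.30×10⁻⁴ = 9.38×10⁻⁸ F.
Q = CV = 9.38×10⁻⁸ × 1620 = 1.52×10⁻⁴ C.

152 μC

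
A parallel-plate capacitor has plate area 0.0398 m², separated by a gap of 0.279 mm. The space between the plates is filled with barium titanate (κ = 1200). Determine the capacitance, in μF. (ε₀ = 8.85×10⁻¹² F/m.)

C = κε₀A/d = 1200 × 8.85×10⁻¹² × 3.98×10⁻² / 2.79×10⁻⁴ = 1.51×10⁻⁶ F.

C ≈ 1.51 μF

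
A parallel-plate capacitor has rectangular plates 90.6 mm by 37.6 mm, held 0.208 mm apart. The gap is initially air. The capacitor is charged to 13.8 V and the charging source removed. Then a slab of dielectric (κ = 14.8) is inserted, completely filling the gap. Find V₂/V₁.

Isolated ⇒ Q is held fixed.
C₂ = 14.8 C₁ and V = Q/C, so V₂/V₁ = C₁/C₂ = 0.0676.

V₂/V₁ ≈ 0.0676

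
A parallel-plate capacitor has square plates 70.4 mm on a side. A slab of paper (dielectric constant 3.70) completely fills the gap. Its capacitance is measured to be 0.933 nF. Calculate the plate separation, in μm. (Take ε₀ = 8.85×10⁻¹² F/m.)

A = (70.4 mm)² = 4.96×10⁻³ m².
d = κε₀A/C = 3.70 × 8.85×10⁻¹² × 4.96×10⁻³ / 9.33×10⁻¹⁰ = 1.74×10⁻⁴ m.

174 μm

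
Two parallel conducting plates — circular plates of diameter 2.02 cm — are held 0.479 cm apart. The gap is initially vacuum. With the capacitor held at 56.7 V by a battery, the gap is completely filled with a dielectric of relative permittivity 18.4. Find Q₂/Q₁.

Battery connected ⇒ V is held fixed.
C₂ = 18.4 C₁ and Q = CV, so Q₂/Q₁ = C₂/C₁ = 18.4.

Q₂/Q₁ ≈ 18.4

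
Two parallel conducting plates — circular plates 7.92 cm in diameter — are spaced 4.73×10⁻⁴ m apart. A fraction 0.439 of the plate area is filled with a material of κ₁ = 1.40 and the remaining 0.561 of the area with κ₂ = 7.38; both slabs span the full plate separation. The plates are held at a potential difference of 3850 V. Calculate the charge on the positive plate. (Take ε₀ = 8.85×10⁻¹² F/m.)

Q ≈ 1.69 μC

A = π(7.92/2 cm)² = 4.93×10⁻³ m².
Side-by-side slabs ⇒ two capacitors in parallel, each spanning the full gap.
C₁ = κ₁ε₀A₁/d = 1.40 × 8.85×10⁻¹² × 2.16×10⁻³ / 4.73×10⁻⁴ = 5.67×10⁻¹¹ F.
C₂ = κ₂ε₀A₂/d = 7.38 × 8.85×10⁻¹² × 2.76×10⁻³ / 4.73×10⁻⁴ = 3.82×10⁻¹⁰ F.
C = C₁ + C₂ = 4.38×10⁻¹⁰ F.
Q = CV = 4.38×10⁻¹⁰ × 3850 = 1.69×10⁻⁶ C.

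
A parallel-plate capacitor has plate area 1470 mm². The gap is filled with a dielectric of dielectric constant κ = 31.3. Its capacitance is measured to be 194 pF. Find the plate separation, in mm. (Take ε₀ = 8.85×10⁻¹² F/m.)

d ≈ 2.10 mm

A = 1470 mm² = 1.47×10⁻³ m².
d = κε₀A/C = 31.3 × 8.85×10⁻¹² × 1.47×10⁻³ / 1.94×10⁻¹⁰ = 2.10×10⁻³ m.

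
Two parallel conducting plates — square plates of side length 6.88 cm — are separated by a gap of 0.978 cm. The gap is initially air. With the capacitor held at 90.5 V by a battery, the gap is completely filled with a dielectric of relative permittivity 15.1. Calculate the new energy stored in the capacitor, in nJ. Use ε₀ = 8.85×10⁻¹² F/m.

A = (6.88 cm)² = 4.73×10⁻³ m².
Initially C₁ = ε₀A/d = 8.85×10⁻¹² × 4.73×10⁻³ / 9.78×10⁻³ = 4.28×10⁻¹² F.
U₁ = 1.75×10⁻⁸ J.
Battery connected ⇒ V is held fixed. C₂ = 15.1 C₁ and U = ½CV², so U₂/U₁ = C₂/C₁ = 15.1.
U₂ = 15.1 × 1.75×10⁻⁸ = 2.65×10⁻⁷ J.

265 nJ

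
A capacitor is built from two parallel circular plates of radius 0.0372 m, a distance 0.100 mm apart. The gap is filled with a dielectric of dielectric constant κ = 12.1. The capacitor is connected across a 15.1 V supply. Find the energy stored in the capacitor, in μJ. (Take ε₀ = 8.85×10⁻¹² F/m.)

U ≈ 0.531 μJ

A = π(0.0372 m)² = 4.35×10⁻³ m².
C = κε₀A/d = 12.1 × 8.85×10⁻¹² × 4.35×10⁻³ / 1.00×10⁻⁴ = 4.66×10⁻⁹ F.
U = ½CV² = ½ × 4.66×10⁻⁹ × (15.1)² = 5.31×10⁻⁷ J.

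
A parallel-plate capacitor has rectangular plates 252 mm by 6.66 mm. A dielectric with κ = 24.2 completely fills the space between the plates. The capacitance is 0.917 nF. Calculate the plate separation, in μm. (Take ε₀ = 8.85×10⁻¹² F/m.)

392 μm

A = 252 × 6.66 mm² = 1.68×10⁻³ m².
d = κε₀A/C = 24.2 × 8.85×10⁻¹² × 1.68×10⁻³ / 9.17×10⁻¹⁰ = 3.92×10⁻⁴ m.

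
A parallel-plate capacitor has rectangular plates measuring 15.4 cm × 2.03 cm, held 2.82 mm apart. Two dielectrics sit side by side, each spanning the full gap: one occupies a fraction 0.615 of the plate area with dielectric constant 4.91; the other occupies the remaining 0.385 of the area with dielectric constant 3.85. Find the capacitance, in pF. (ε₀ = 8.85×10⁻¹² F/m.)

44.2 pF

A = 15.4 × 2.03 cm² = 3.13×10⁻³ m².
Side-by-side slabs ⇒ two capacitors in parallel, each spanning the full gap.
C₁ = κ₁ε₀A₁/d = 4.91 × 8.85×10⁻¹² × 1.92×10⁻³ / 2.82×10⁻³ = 2.96×10⁻¹¹ F.
C₂ = κ₂ε₀A₂/d = 3.85 × 8.85×10⁻¹² × 1.20×10⁻³ / 2.82×10⁻³ = 1.45×10⁻¹¹ F.
C = C₁ + C₂ = 4.42×10⁻¹¹ F.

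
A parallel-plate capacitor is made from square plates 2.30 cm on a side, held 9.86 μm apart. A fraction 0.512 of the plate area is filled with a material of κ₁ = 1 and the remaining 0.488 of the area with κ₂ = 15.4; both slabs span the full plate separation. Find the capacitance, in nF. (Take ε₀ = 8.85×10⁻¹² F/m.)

A = (2.30 cm)² = 5.29×10⁻⁴ m².
Side-by-side slabs ⇒ two capacitors in parallel, each spanning the full gap.
C₁ = κ₁ε₀A₁/d = 1.00 × 8.85×10⁻¹² × 2.71×10⁻⁴ / 9.86×10⁻⁶ = 2.43×10⁻¹⁰ F.
C₂ = κ₂ε₀A₂/d = 15.4 × 8.85×10⁻¹² × 2.58×10⁻⁴ / 9.86×10⁻⁶ = 3.57×10⁻⁹ F.
C = C₁ + C₂ = 3.81×10⁻⁹ F.

3.81 nF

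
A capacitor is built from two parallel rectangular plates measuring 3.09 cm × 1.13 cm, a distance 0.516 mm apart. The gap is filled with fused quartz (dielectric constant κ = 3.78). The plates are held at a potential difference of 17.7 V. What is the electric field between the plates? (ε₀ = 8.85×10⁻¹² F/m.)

E = V/d = 17.7 / 5.16×10⁻⁴ = 3.43×10⁴ V/m.

34.3 kV/m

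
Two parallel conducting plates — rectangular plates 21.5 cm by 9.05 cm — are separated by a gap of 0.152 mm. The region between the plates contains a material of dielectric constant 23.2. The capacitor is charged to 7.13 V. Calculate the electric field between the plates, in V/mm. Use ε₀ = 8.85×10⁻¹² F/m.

E ≈ 46.9 V/mm

E = V/d = 7.13 / 1.52×10⁻⁴ = 4.69×10⁴ V/m.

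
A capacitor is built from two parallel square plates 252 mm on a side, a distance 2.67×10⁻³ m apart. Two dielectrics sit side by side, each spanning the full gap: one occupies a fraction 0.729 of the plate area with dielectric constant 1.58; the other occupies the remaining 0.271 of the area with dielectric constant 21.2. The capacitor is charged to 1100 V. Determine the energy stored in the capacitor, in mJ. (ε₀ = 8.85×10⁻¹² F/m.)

0.878 mJ

A = (252 mm)² = 6.35×10⁻² m².
Side-by-side slabs ⇒ two capacitors in parallel, each spanning the full gap.
C₁ = κ₁ε₀A₁/d = 1.58 × 8.85×10⁻¹² × 4.63×10⁻² / 2.67×10⁻³ = 2.42×10⁻¹⁰ F.
C₂ = κ₂ε₀A₂/d = 21.2 × 8.85×10⁻¹² × 1.72×10⁻² / 2.67×10⁻³ = 1.21×10⁻⁹ F.
C = C₁ + C₂ = 1.45×10⁻⁹ F.
U = ½CV² = ½ × 1.45×10⁻⁹ × (1100)² = 8.78×10⁻⁴ J.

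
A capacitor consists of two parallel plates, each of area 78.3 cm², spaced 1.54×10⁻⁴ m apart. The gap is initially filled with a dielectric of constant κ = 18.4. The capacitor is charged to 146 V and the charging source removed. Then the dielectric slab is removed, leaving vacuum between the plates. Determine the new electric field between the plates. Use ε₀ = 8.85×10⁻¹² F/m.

A = 78.3 cm² = 7.83×10⁻³ m².
Initially C₁ = κε₀A/d = 18.4 × 8.85×10⁻¹² × 7.83×10⁻³ / 1.54×10⁻⁴ = 8.28×10⁻⁹ F.
E₁ = 9.48×10⁵ V/m.
Isolated ⇒ Q is held fixed. V₂ = Q/C₂ = V₁/0.0543; E = V/d, so E₂/E₁ = (V₂/V₁)(d₁/d₂) = 18.4.
E₂ = 18.4 × 9.48×10⁵ = 1.74×10⁷ V/m.

E ≈ 17.4 MV/m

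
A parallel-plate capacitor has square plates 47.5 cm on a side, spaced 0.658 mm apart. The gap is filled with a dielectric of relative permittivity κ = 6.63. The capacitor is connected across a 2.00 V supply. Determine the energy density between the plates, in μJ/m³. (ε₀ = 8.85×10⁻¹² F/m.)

271 μJ/m³

E = V/d = 2.00 / 6.58×10⁻⁴ = 3.04×10³ V/m.
u = ½κε₀E² = ½ × 6.63 × 8.85×10⁻¹² × (3.04×10³)² = 2.71×10⁻⁴ J/m³.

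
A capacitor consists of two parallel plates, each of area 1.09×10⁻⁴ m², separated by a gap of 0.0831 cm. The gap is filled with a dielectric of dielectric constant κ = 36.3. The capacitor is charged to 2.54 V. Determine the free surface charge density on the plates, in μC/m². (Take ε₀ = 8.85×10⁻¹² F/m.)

C = κε₀A/d = 36.3 × 8.85×10⁻¹² × 1.09×10⁻⁴ / 8.31×10⁻⁴ = 4.21×10⁻¹¹ F.
σ = Q/A = CV/A = 4.21×10⁻¹¹ × 2.54 / 1.09×10⁻⁴ = 9.82×10⁻⁷ C/m².

σ ≈ 0.982 μC/m²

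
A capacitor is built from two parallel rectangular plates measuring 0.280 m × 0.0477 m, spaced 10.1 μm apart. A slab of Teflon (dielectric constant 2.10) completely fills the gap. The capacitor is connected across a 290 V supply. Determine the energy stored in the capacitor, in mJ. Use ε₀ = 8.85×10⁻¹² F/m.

A = 0.280 × 0.0477 m² = 1.34×10⁻² m².
C = κε₀A/d = 2.10 × 8.85×10⁻¹² × 1.34×10⁻² / 1.01×10⁻⁵ = 2.46×10⁻⁸ F.
U = ½CV² = ½ × 2.46×10⁻⁸ × (290)² = 1.03×10⁻³ J.

1.03 mJ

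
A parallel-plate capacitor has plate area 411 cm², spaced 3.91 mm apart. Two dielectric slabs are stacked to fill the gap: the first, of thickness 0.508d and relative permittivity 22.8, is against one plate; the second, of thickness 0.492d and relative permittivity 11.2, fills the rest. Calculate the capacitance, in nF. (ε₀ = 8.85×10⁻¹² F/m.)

C ≈ 1.41 nF

A = 411 cm² = 4.11×10⁻² m².
Stacked slabs ⇒ two capacitors in series, each with the full plate area.
C₁ = κ₁ε₀A/d₁ = 22.8 × 8.85×10⁻¹² × 4.11×10⁻² / 1.99×10⁻³ = 4.18×10⁻⁹ F.
C₂ = κ₂ε₀A/d₂ = 11.2 × 8.85×10⁻¹² × 4.11×10⁻² / 1.92×10⁻³ = 2.12×10⁻⁹ F.
C = (1/C₁ + 1/C₂)⁻¹ = 1.41×10⁻⁹ F.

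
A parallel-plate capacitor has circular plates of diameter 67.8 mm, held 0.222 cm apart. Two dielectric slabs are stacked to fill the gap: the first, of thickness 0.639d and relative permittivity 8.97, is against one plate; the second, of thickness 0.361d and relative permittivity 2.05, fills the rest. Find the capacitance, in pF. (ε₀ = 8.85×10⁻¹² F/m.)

58.2 pF

A = π(67.8/2 mm)² = 3.61×10⁻³ m².
Stacked slabs ⇒ two capacitors in series, each with the full plate area.
C₁ = κ₁ε₀A/d₁ = 8.97 × 8.85×10⁻¹² × 3.61×10⁻³ / 1.42×10⁻³ = 2.02×10⁻¹⁰ F.
C₂ = κ₂ε₀A/d₂ = 2.05 × 8.85×10⁻¹² × 3.61×10⁻³ / 8.01×10⁻⁴ = 8.17×10⁻¹¹ F.
C = (1/C₁ + 1/C₂)⁻¹ = 5.82×10⁻¹¹ F.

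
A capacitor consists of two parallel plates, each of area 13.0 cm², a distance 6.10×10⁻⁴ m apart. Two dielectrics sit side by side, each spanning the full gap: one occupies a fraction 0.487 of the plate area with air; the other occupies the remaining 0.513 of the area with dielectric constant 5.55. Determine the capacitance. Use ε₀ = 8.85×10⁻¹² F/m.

A = 13.0 cm² = 1.30×10⁻³ m².
Side-by-side slabs ⇒ two capacitors in parallel, each spanning the full gap.
C₁ = κ₁ε₀A₁/d = 1.00 × 8.85×10⁻¹² × 6.33×10⁻⁴ / 6.10×10⁻⁴ = 9.19×10⁻¹² F.
C₂ = κ₂ε₀A₂/d = 5.55 × 8.85×10⁻¹² × 6.67×10⁻⁴ / 6.10×10⁻⁴ = 5.37×10⁻¹¹ F.
C = C₁ + C₂ = 6.29×10⁻¹¹ F.

62.9 pF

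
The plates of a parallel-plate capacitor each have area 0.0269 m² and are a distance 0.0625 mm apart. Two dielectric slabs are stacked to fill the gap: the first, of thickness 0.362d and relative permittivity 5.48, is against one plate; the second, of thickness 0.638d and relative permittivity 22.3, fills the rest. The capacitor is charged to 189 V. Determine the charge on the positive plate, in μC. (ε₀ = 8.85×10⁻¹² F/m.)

7.60 μC

Stacked slabs ⇒ two capacitors in series, each with the full plate area.
C₁ = κ₁ε₀A/d₁ = 5.48 × 8.85×10⁻¹² × 2.69×10⁻² / 2.26×10⁻⁵ = 5.77×10⁻⁸ F.
C₂ = κ₂ε₀A/d₂ = 22.3 × 8.85×10⁻¹² × 2.69×10⁻² / 3.99×10⁻⁵ = 1.33×10⁻⁷ F.
C = (1/C₁ + 1/C₂)⁻¹ = 4.02×10⁻⁸ F.
Q = CV = 4.02×10⁻⁸ × 189 = 7.60×10⁻⁶ C.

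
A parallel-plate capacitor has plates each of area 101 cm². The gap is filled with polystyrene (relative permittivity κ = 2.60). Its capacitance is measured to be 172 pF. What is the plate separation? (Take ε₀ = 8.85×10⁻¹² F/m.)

d ≈ 1.35 mm

A = 101 cm² = 1.01×10⁻² m².
d = κε₀A/C = 2.60 × 8.85×10⁻¹² × 1.01×10⁻² / 1.72×10⁻¹⁰ = 1.35×10⁻³ m.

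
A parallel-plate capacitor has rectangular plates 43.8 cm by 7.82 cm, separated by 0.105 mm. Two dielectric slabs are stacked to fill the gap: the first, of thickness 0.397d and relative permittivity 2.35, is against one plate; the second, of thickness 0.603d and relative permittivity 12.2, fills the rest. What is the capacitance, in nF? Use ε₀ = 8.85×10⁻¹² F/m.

13.2 nF

A = 43.8 × 7.82 cm² = 3.43×10⁻² m².
Stacked slabs ⇒ two capacitors in series, each with the full plate area.
C₁ = κ₁ε₀A/d₁ = 2.35 × 8.85×10⁻¹² × 3.43×10⁻² / 4.17×10⁻⁵ = 1.71×10⁻⁸ F.
C₂ = κ₂ε₀A/d₂ = 12.2 × 8.85×10⁻¹² × 3.43×10⁻² / 6.33×10⁻⁵ = 5.84×10⁻⁸ F.
C = (1/C₁ + 1/C₂)⁻¹ = 1.32×10⁻⁸ F.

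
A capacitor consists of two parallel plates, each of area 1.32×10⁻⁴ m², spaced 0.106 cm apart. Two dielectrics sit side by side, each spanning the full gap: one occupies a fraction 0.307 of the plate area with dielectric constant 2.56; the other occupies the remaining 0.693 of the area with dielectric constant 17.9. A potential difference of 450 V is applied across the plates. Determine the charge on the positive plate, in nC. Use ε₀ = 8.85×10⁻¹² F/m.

6.54 nC

Side-by-side slabs ⇒ two capacitors in parallel, each spanning the full gap.
C₁ = κ₁ε₀A₁/d = 2.56 × 8.85×10⁻¹² × 4.05×10⁻⁵ / 1.06×10⁻³ = 8.66×10⁻¹³ F.
C₂ = κ₂ε₀A₂/d = 17.9 × 8.85×10⁻¹² × 9.15×10⁻⁵ / 1.06×10⁻³ = 1.37×10⁻¹¹ F.
C = C₁ + C₂ = 1.45×10⁻¹¹ F.
Q = CV = 1.45×10⁻¹¹ × 450 = 6.54×10⁻⁹ C.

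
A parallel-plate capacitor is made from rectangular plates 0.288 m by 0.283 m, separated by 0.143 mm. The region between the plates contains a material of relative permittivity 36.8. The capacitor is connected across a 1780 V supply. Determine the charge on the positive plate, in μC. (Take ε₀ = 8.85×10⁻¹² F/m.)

A = 0.288 × 0.283 m² = 8.15×10⁻² m².
C = κε₀A/d = 36.8 × 8.85×10⁻¹² × 8.15×10⁻² / 1.43×10⁻⁴ = 1.86×10⁻⁷ F.
Q = CV = 1.86×10⁻⁷ × 1780 = 3.30×10⁻⁴ C.

330 μC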